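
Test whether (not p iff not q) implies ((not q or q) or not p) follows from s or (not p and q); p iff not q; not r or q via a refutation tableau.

Yes

Initial set: {T (s or (not p and q)); T (p iff not q); T (not r or q); F ((not p iff not q) implies ((not q or q) or not p))}.
F ((not p iff not q) implies ((not q or q) or not p)): α-rule — add T (not p iff not q), F ((not q or q) or not p).
F ((not q or q) or not p): α-rule — add F (not q or q), F not p.
F (not q or q): α-rule — add F not q, F q.
× closes — contains both q and not q.
All 1 branch closes.
Every branch closed, so the premises entail the conclusion.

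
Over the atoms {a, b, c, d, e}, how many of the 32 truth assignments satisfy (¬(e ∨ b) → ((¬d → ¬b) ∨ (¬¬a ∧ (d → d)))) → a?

16

Initial set: {T ((¬(e ∨ b) → ((¬d → ¬b) ∨ (¬¬a ∧ (d → d)))) → a)}.
T ((¬(e ∨ b) → ((¬d → ¬b) ∨ (¬¬a ∧ (d → d)))) → a): β-rule — branch into F (¬(e ∨ b) → ((¬d → ¬b) ∨ (¬¬a ∧ (d → d))))  //  T a.
  branch 1 (add F (¬(e ∨ b) → ((¬d → ¬b) ∨ (¬¬a ∧ (d → d))))):
    F (¬(e ∨ b) → ((¬d → ¬b) ∨ (¬¬a ∧ (d → d)))): α-rule — add T ¬(e ∨ b), F ((¬d → ¬b) ∨ (¬¬a ∧ (d → d))).
    T ¬(e ∨ b): α-rule — add F e, F b.
    F ((¬d → ¬b) ∨ (¬¬a ∧ (d → d))): α-rule — add F (¬d → ¬b), F (¬¬a ∧ (d → d)).
    F (¬d → ¬b): α-rule — add T ¬d, F ¬b.
    × closes — contains both b and ¬b.
  branch 2 (add T a):
    ○ open, literals {a=true}.
1 branch closed, 1 open.
Each open branch fixes some atoms; the unmentioned ones are free. Counting distinct full assignments: branch {a=true} (b, c, d, e) contributes 16 new. Total: 16.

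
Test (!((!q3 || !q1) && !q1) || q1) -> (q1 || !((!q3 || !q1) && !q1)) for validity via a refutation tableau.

Valid

Assume the negation and expand:
Initial set: {!((!((!q3 || !q1) && !q1) || q1) -> (q1 || !((!q3 || !q1) && !q1)))}.
!((!((!q3 || !q1) && !q1) || q1) -> (q1 || !((!q3 || !q1) && !q1))): α-rule — add (!((!q3 || !q1) && !q1) || q1), !(q1 || !((!q3 || !q1) && !q1)).
!(q1 || !((!q3 || !q1) && !q1)): α-rule — add !q1, !!((!q3 || !q1) && !q1).
!!((!q3 || !q1) && !q1): α-rule — add (!q3 || !q1), !q1.
(!((!q3 || !q1) && !q1) || q1): β-rule — branch into !((!q3 || !q1) && !q1)  //  q1.
  branch 1 (add !((!q3 || !q1) && !q1)):
    (!q3 || !q1): β-rule — branch into !q3  //  !q1.
      branch 1.1 (add !q3):
        !((!q3 || !q1) && !q1): β-rule — branch into !(!q3 || !q1)  //  !!q1.
          branch 1.1.1 (add !(!q3 || !q1)):
            !(!q3 || !q1): α-rule — add !!q3, !!q1.
            × closes — contains both q3 and !q3.
          branch 1.1.2 (add !!q1):
            × closes — contains both q1 and !q1.
      branch 1.2 (add !q1):
        !((!q3 || !q1) && !q1): β-rule — branch into !(!q3 || !q1)  //  !!q1.
          branch 1.2.1 (add !(!q3 || !q1)):
            !(!q3 || !q1): α-rule — add !!q3, !!q1.
            × closes — contains both q1 and !q1.
          branch 1.2.2 (add !!q1):
            × closes — contains both q1 and !q1.
  branch 2 (add q1):
    × closes — contains both q1 and !q1.
All 5 branches close.
Every branch closed, so the negation is unsatisfiable and the formula is valid.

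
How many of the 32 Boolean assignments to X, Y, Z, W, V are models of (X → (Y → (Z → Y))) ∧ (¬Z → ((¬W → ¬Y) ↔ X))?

Initial set: {((X → (Y → (Z → Y))) ∧ (¬Z → ((¬W → ¬Y) ↔ X)))}.
((X → (Y → (Z → Y))) ∧ (¬Z → ((¬W → ¬Y) ↔ X))): α-rule — add (X → (Y → (Z → Y))), (¬Z → ((¬W → ¬Y) ↔ X)).
(X → (Y → (Z → Y))): β-rule — branch into ¬X  //  (Y → (Z → Y)).
  branch 1 (add ¬X):
    (¬Z → ((¬W → ¬Y) ↔ X)): β-rule — branch into ¬¬Z  //  ((¬W → ¬Y) ↔ X).
      branch 1.1 (add ¬¬Z):
        ○ open, literals {X=F, Z=T}.
      branch 1.2 (add ((¬W → ¬Y) ↔ X)):
        ((¬W → ¬Y) ↔ X): β-rule — branch into (¬W → ¬Y), X  //  ¬(¬W → ¬Y), ¬X.
          branch 1.2.1 (add (¬W → ¬Y), X):
            × closes — contains both X and ¬X.
          branch 1.2.2 (add ¬(¬W → ¬Y), ¬X):
            ¬(¬W → ¬Y): α-rule — add ¬W, ¬¬Y.
            ○ open, literals {W=F, X=F, Y=T}.
  branch 2 (add (Y → (Z → Y))):
    (¬Z → ((¬W → ¬Y) ↔ X)): β-rule — branch into ¬¬Z  //  ((¬W → ¬Y) ↔ X).
      branch 2.1 (add ¬¬Z):
        (Y → (Z → Y)): β-rule — branch into ¬Y  //  (Z → Y).
          branch 2.1.1 (add ¬Y):
            ○ open, literals {Y=F, Z=T}.
          branch 2.1.2 (add (Z → Y)):
            (Z → Y): β-rule — branch into ¬Z  //  Y.
              branch 2.1.2.1 (add ¬Z):
                × closes — contains both Z and ¬Z.
              branch 2.1.2.2 (add Y):
                ○ open, literals {Y=T, Z=T}.
      branch 2.2 (add ((¬W → ¬Y) ↔ X)):
        (Y → (Z → Y)): β-rule — branch into ¬Y  //  (Z → Y).
          branch 2.2.1 (add ¬Y):
            ((¬W → ¬Y) ↔ X): β-rule — branch into (¬W → ¬Y), X  //  ¬(¬W → ¬Y), ¬X.
              branch 2.2.1.1 (add (¬W → ¬Y), X):
                (¬W → ¬Y): β-rule — branch into ¬¬W  //  ¬Y.
                  branch 2.2.1.1.1 (add ¬¬W):
                    ○ open, literals {W=T, X=T, Y=F}.
                  branch 2.2.1.1.2 (add ¬Y):
                    ○ open, literals {X=T, Y=F}.
              branch 2.2.1.2 (add ¬(¬W → ¬Y), ¬X):
                ¬(¬W → ¬Y): α-rule — add ¬W, ¬¬Y.
                × closes — contains both Y and ¬Y.
          branch 2.2.2 (add (Z → Y)):
            ((¬W → ¬Y) ↔ X): β-rule — branch into (¬W → ¬Y), X  //  ¬(¬W → ¬Y), ¬X.
              branch 2.2.2.1 (add (¬W → ¬Y), X):
                (Z → Y): β-rule — branch into ¬Z  //  Y.
                  branch 2.2.2.1.1 (add ¬Z):
                    (¬W → ¬Y): β-rule — branch into ¬¬W  //  ¬Y.
                      branch 2.2.2.1.1.1 (add ¬¬W):
                        ○ open, literals {W=T, X=T, Z=F}.
                      branch 2.2.2.1.1.2 (add ¬Y):
                        ○ open, literals {X=T, Y=F, Z=F}.
                  branch 2.2.2.1.2 (add Y):
                    (¬W → ¬Y): β-rule — branch into ¬¬W  //  ¬Y.
                      branch 2.2.2.1.2.1 (add ¬¬W):
                        ○ open, literals {W=T, X=T, Y=T}.
                      branch 2.2.2.1.2.2 (add ¬Y):
                        × closes — contains both Y and ¬Y.
              branch 2.2.2.2 (add ¬(¬W → ¬Y), ¬X):
                ¬(¬W → ¬Y): α-rule — add ¬W, ¬¬Y.
                (Z → Y): β-rule — branch into ¬Z  //  Y.
                  branch 2.2.2.2.1 (add ¬Z):
                    ○ open, literals {W=F, X=F, Y=T, Z=F}.
                  branch 2.2.2.2.2 (add Y):
                    ○ open, literals {W=F, X=F, Y=T}.
4 branches closed, 11 open.
Each open branch fixes some atoms; the unmentioned ones are free. Counting distinct full assignments: branch {X=F, Z=T} (Y, W, V) contributes 8 new; branch {W=F, X=F, Y=T} (Z, V) contributes 2 new; branch {Y=F, Z=T} (X, W, V) contributes 4 new; branch {Y=T, Z=T} (X, W, V) contributes 4 new; branch {W=T, X=T, Y=F} (Z, V) contributes 2 new; branch {X=T, Y=F} (Z, W, V) contributes 2 new; branch {W=T, X=T, Z=F} (Y, V) contributes 2 new; branch {X=T, Y=F, Z=F} (W, V) contributes 0 new; branch {W=T, X=T, Y=T} (Z, V) contributes 0 new; branch {W=F, X=F, Y=T, Z=F} (V) contributes 0 new; branch {W=F, X=F, Y=T} (Z, V) contributes 0 new. Total: 24.

24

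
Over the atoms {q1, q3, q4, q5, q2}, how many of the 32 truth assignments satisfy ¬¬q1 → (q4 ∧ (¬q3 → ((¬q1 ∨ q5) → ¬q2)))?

23

Initial set: {(¬¬q1 → (q4 ∧ (¬q3 → ((¬q1 ∨ q5) → ¬q2))))}.
(¬¬q1 → (q4 ∧ (¬q3 → ((¬q1 ∨ q5) → ¬q2)))): β-rule — branch into ¬¬¬q1  //  (q4 ∧ (¬q3 → ((¬q1 ∨ q5) → ¬q2))).
  branch 1 (add ¬¬¬q1):
    ¬¬¬q1: drop double negation, giving ¬q1.
    ○ open, literals {q1=F}.
  branch 2 (add (q4 ∧ (¬q3 → ((¬q1 ∨ q5) → ¬q2)))):
    (q4 ∧ (¬q3 → ((¬q1 ∨ q5) → ¬q2))): α-rule — add q4, (¬q3 → ((¬q1 ∨ q5) → ¬q2)).
    (¬q3 → ((¬q1 ∨ q5) → ¬q2)): β-rule — branch into ¬¬q3  //  ((¬q1 ∨ q5) → ¬q2).
      branch 2.1 (add ¬¬q3):
        ○ open, literals {q3=T, q4=T}.
      branch 2.2 (add ((¬q1 ∨ q5) → ¬q2)):
        ((¬q1 ∨ q5) → ¬q2): β-rule — branch into ¬(¬q1 ∨ q5)  //  ¬q2.
          branch 2.2.1 (add ¬(¬q1 ∨ q5)):
            ¬(¬q1 ∨ q5): α-rule — add ¬¬q1, ¬q5.
            ○ open, literals {q1=T, q4=T, q5=F}.
          branch 2.2.2 (add ¬q2):
            ○ open, literals {q2=F, q4=T}.
0 branches closed, 4 open.
Each open branch fixes some atoms; the unmentioned ones are free. Counting distinct full assignments: branch {q1=F} (q3, q4, q5, q2) contributes 16 new; branch {q3=T, q4=T} (q1, q5, q2) contributes 4 new; branch {q1=T, q4=T, q5=F} (q3, q2) contributes 2 new; branch {q2=F, q4=T} (q1, q3, q5) contributes 1 new. Total: 23.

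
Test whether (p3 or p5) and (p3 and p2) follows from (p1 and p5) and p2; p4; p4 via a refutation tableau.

No

Initial set: {((p1 and p5) and p2); p4; p4; not ((p3 or p5) and (p3 and p2))}.
((p1 and p5) and p2): α-rule — add (p1 and p5), p2.
(p1 and p5): α-rule — add p1, p5.
not ((p3 or p5) and (p3 and p2)): β-rule — branch into not (p3 or p5)  //  not (p3 and p2).
  branch 1 (add not (p3 or p5)):
    not (p3 or p5): α-rule — add not p3, not p5.
    × closes — contains both p5 and not p5.
  branch 2 (add not (p3 and p2)):
    not (p3 and p2): β-rule — branch into not p3  //  not p2.
      branch 2.1 (add not p3):
        ○ open, literals {p1=true, p2=true, p3=false, p4=true, p5=true}.
      branch 2.2 (add not p2):
        × closes — contains both p2 and not p2.
2 branches closed, 1 open.
An open branch gives a countermodel: p1=true, p2=true, p3=false, p4=true, p5=true (unmentioned atoms arbitrary); the premises hold there but the conclusion fails.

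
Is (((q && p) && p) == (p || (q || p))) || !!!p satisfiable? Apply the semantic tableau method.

Satisfiable

Initial set: {((((q && p) && p) == (p || (q || p))) || !!!p)}.
((((q && p) && p) == (p || (q || p))) || !!!p): β-rule — branch into (((q && p) && p) == (p || (q || p)))  //  !!!p.
  branch 1 (add (((q && p) && p) == (p || (q || p)))):
    (((q && p) && p) == (p || (q || p))): β-rule — branch into ((q && p) && p), (p || (q || p))  //  !((q && p) && p), !(p || (q || p)).
      branch 1.1 (add ((q && p) && p), (p || (q || p))):
        ((q && p) && p): α-rule — add (q && p), p.
        (q && p): α-rule — add q, p.
        (p || (q || p)): β-rule — branch into p  //  (q || p).
          branch 1.1.1 (add p):
            ○ open, literals {p=true, q=true}.
          branch 1.1.2 (add (q || p)):
            (q || p): β-rule — branch into q  //  p.
              branch 1.1.2.1 (add q):
                ○ open, literals {p=true, q=true}.
              branch 1.1.2.2 (add p):
                ○ open, literals {p=true, q=true}.
      branch 1.2 (add !((q && p) && p), !(p || (q || p))):
        !(p || (q || p)): α-rule — add !p, !(q || p).
        !(q || p): α-rule — add !q, !p.
        !((q && p) && p): β-rule — branch into !(q && p)  //  !p.
          branch 1.2.1 (add !(q && p)):
            !(q && p): β-rule — branch into !q  //  !p.
              branch 1.2.1.1 (add !q):
                ○ open, literals {p=false, q=false}.
              branch 1.2.1.2 (add !p):
                ○ open, literals {p=false, q=false}.
          branch 1.2.2 (add !p):
            ○ open, literals {p=false, q=false}.
  branch 2 (add !!!p):
    !!!p: drop double negation, giving !p.
    ○ open, literals {p=false}.
0 branches closed, 7 open.
An open branch gives a satisfying assignment: p=true, q=true.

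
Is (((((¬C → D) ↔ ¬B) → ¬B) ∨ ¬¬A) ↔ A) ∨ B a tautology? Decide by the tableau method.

Not valid

Assume the negation and expand:
Initial set: {F ((((((¬C → D) ↔ ¬B) → ¬B) ∨ ¬¬A) ↔ A) ∨ B)}.
F ((((((¬C → D) ↔ ¬B) → ¬B) ∨ ¬¬A) ↔ A) ∨ B): α-rule — add F (((((¬C → D) ↔ ¬B) → ¬B) ∨ ¬¬A) ↔ A), F B.
F (((((¬C → D) ↔ ¬B) → ¬B) ∨ ¬¬A) ↔ A): β-rule — branch into T ((((¬C → D) ↔ ¬B) → ¬B) ∨ ¬¬A), F A  //  F ((((¬C → D) ↔ ¬B) → ¬B) ∨ ¬¬A), T A.
  branch 1 (add T ((((¬C → D) ↔ ¬B) → ¬B) ∨ ¬¬A), F A):
    T ((((¬C → D) ↔ ¬B) → ¬B) ∨ ¬¬A): β-rule — branch into T (((¬C → D) ↔ ¬B) → ¬B)  //  T ¬¬A.
      branch 1.1 (add T (((¬C → D) ↔ ¬B) → ¬B)):
        T (((¬C → D) ↔ ¬B) → ¬B): β-rule — branch into F ((¬C → D) ↔ ¬B)  //  T ¬B.
          branch 1.1.1 (add F ((¬C → D) ↔ ¬B)):
            F ((¬C → D) ↔ ¬B): β-rule — branch into T (¬C → D), F ¬B  //  F (¬C → D), T ¬B.
              branch 1.1.1.1 (add T (¬C → D), F ¬B):
                × closes — contains both B and ¬B.
              branch 1.1.1.2 (add F (¬C → D), T ¬B):
                F (¬C → D): α-rule — add T ¬C, F D.
                ○ open, literals {A=F, B=F, C=F, D=F}.
          branch 1.1.2 (add T ¬B):
            ○ open, literals {A=F, B=F}.
      branch 1.2 (add T ¬¬A):
        T ¬¬A: drop double negation, giving T A.
        × closes — contains both A and ¬A.
  branch 2 (add F ((((¬C → D) ↔ ¬B) → ¬B) ∨ ¬¬A), T A):
    F ((((¬C → D) ↔ ¬B) → ¬B) ∨ ¬¬A): α-rule — add F (((¬C → D) ↔ ¬B) → ¬B), F ¬¬A.
    F (((¬C → D) ↔ ¬B) → ¬B): α-rule — add T ((¬C → D) ↔ ¬B), F ¬B.
    × closes — contains both B and ¬B.
3 branches closed, 2 open.
An open branch gives a countermodel: A=F, B=F, C=F, D=F (unmentioned atoms arbitrary); under it the original formula is false.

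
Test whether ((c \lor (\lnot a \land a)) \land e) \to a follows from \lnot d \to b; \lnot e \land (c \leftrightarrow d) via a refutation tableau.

Initial set: {T (\lnot d \to b); T (\lnot e \land (c \leftrightarrow d)); F (((c \lor (\lnot a \land a)) \land e) \to a)}.
T (\lnot e \land (c \leftrightarrow d)): α-rule — add T \lnot e, T (c \leftrightarrow d).
F (((c \lor (\lnot a \land a)) \land e) \to a): α-rule — add T ((c \lor (\lnot a \land a)) \land e), F a.
T ((c \lor (\lnot a \land a)) \land e): α-rule — add T (c \lor (\lnot a \land a)), T e.
× closes — contains both e and \lnot e.
All 1 branch closes.
Every branch closed, so the premises entail the conclusion.

Yes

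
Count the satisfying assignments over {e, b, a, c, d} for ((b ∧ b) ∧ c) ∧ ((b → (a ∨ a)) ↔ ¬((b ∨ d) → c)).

4

Initial set: {(((b ∧ b) ∧ c) ∧ ((b → (a ∨ a)) ↔ ¬((b ∨ d) → c)))}.
(((b ∧ b) ∧ c) ∧ ((b → (a ∨ a)) ↔ ¬((b ∨ d) → c))): α-rule — add ((b ∧ b) ∧ c), ((b → (a ∨ a)) ↔ ¬((b ∨ d) → c)).
((b ∧ b) ∧ c): α-rule — add (b ∧ b), c.
(b ∧ b): α-rule — add b, b.
((b → (a ∨ a)) ↔ ¬((b ∨ d) → c)): β-rule — branch into (b → (a ∨ a)), ¬((b ∨ d) → c)  //  ¬(b → (a ∨ a)), ¬¬((b ∨ d) → c).
  branch 1 (add (b → (a ∨ a)), ¬((b ∨ d) → c)):
    ¬((b ∨ d) → c): α-rule — add (b ∨ d), ¬c.
    × closes — contains both c and ¬c.
  branch 2 (add ¬(b → (a ∨ a)), ¬¬((b ∨ d) → c)):
    ¬(b → (a ∨ a)): α-rule — add b, ¬(a ∨ a).
    ¬(a ∨ a): α-rule — add ¬a, ¬a.
    ¬¬((b ∨ d) → c): β-rule — branch into ¬(b ∨ d)  //  c.
      branch 2.1 (add ¬(b ∨ d)):
        ¬(b ∨ d): α-rule — add ¬b, ¬d.
        × closes — contains both b and ¬b.
      branch 2.2 (add c):
        ○ open, literals {a=false, b=true, c=true}.
2 branches closed, 1 open.
Each open branch fixes some atoms; the unmentioned ones are free. Counting distinct full assignments: branch {a=false, b=true, c=true} (e, d) contributes 4 new. Total: 4.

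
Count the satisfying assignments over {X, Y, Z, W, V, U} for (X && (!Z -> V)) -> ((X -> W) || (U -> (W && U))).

Initial set: {((X && (!Z -> V)) -> ((X -> W) || (U -> (W && U))))}.
((X && (!Z -> V)) -> ((X -> W) || (U -> (W && U)))): β-rule — branch into !(X && (!Z -> V))  //  ((X -> W) || (U -> (W && U))).
  branch 1 (add !(X && (!Z -> V))):
    !(X && (!Z -> V)): β-rule — branch into !X  //  !(!Z -> V).
      branch 1.1 (add !X):
        ○ open, literals {X=false}.
      branch 1.2 (add !(!Z -> V)):
        !(!Z -> V): α-rule — add !Z, !V.
        ○ open, literals {V=false, Z=false}.
  branch 2 (add ((X -> W) || (U -> (W && U)))):
    ((X -> W) || (U -> (W && U))): β-rule — branch into (X -> W)  //  (U -> (W && U)).
      branch 2.1 (add (X -> W)):
        (X -> W): β-rule — branch into !X  //  W.
          branch 2.1.1 (add !X):
            ○ open, literals {X=false}.
          branch 2.1.2 (add W):
            ○ open, literals {W=true}.
      branch 2.2 (add (U -> (W && U))):
        (U -> (W && U)): β-rule — branch into !U  //  (W && U).
          branch 2.2.1 (add !U):
            ○ open, literals {U=false}.
          branch 2.2.2 (add (W && U)):
            (W && U): α-rule — add W, U.
            ○ open, literals {U=true, W=true}.
0 branches closed, 6 open.
Each open branch fixes some atoms; the unmentioned ones are free. Counting distinct full assignments: branch {X=false} (Y, Z, W, V, U) contributes 32 new; branch {V=false, Z=false} (X, Y, W, U) contributes 8 new; branch {X=false} (Y, Z, W, V, U) contributes 0 new; branch {W=true} (X, Y, Z, V, U) contributes 12 new; branch {U=false} (X, Y, Z, W, V) contributes 6 new; branch {U=true, W=true} (X, Y, Z, V) contributes 0 new. Total: 58.

58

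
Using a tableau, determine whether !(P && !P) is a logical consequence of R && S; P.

Initial set: {T (R && S); T P; F !(P && !P)}.
T (R && S): α-rule — add T R, T S.
F !(P && !P): α-rule — add T P, T !P.
× closes — contains both P and !P.
All 1 branch closes.
Every branch closed, so the premises entail the conclusion.

Yes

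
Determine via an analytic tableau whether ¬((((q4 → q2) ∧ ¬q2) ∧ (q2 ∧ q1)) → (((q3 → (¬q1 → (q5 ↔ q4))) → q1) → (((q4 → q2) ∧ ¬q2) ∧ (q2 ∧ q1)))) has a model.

Unsatisfiable

Initial set: {¬((((q4 → q2) ∧ ¬q2) ∧ (q2 ∧ q1)) → (((q3 → (¬q1 → (q5 ↔ q4))) → q1) → (((q4 → q2) ∧ ¬q2) ∧ (q2 ∧ q1))))}.
¬((((q4 → q2) ∧ ¬q2) ∧ (q2 ∧ q1)) → (((q3 → (¬q1 → (q5 ↔ q4))) → q1) → (((q4 → q2) ∧ ¬q2) ∧ (q2 ∧ q1)))): α-rule — add (((q4 → q2) ∧ ¬q2) ∧ (q2 ∧ q1)), ¬(((q3 → (¬q1 → (q5 ↔ q4))) → q1) → (((q4 → q2) ∧ ¬q2) ∧ (q2 ∧ q1))).
(((q4 → q2) ∧ ¬q2) ∧ (q2 ∧ q1)): α-rule — add ((q4 → q2) ∧ ¬q2), (q2 ∧ q1).
¬(((q3 → (¬q1 → (q5 ↔ q4))) → q1) → (((q4 → q2) ∧ ¬q2) ∧ (q2 ∧ q1))): α-rule — add ((q3 → (¬q1 → (q5 ↔ q4))) → q1), ¬(((q4 → q2) ∧ ¬q2) ∧ (q2 ∧ q1)).
((q4 → q2) ∧ ¬q2): α-rule — add (q4 → q2), ¬q2.
(q2 ∧ q1): α-rule — add q2, q1.
× closes — contains both q2 and ¬q2.
All 1 branch closes.
Every branch closed; the formula is unsatisfiable.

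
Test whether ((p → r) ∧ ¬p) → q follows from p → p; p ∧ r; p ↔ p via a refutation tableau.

Initial set: {(p → p); (p ∧ r); (p ↔ p); ¬(((p → r) ∧ ¬p) → q)}.
(p ∧ r): α-rule — add p, r.
¬(((p → r) ∧ ¬p) → q): α-rule — add ((p → r) ∧ ¬p), ¬q.
((p → r) ∧ ¬p): α-rule — add (p → r), ¬p.
× closes — contains both p and ¬p.
All 1 branch closes.
Every branch closed, so the premises entail the conclusion.

Yes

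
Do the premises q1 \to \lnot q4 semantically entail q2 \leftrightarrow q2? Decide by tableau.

Yes

Initial set: {(q1 \to \lnot q4); \lnot (q2 \leftrightarrow q2)}.
(q1 \to \lnot q4): β-rule — branch into \lnot q1  //  \lnot q4.
  branch 1 (add \lnot q1):
    \lnot (q2 \leftrightarrow q2): β-rule — branch into q2, \lnot q2  //  \lnot q2, q2.
      branch 1.1 (add q2, \lnot q2):
        × closes — contains both q2 and \lnot q2.
      branch 1.2 (add \lnot q2, q2):
        × closes — contains both q2 and \lnot q2.
  branch 2 (add \lnot q4):
    \lnot (q2 \leftrightarrow q2): β-rule — branch into q2, \lnot q2  //  \lnot q2, q2.
      branch 2.1 (add q2, \lnot q2):
        × closes — contains both q2 and \lnot q2.
      branch 2.2 (add \lnot q2, q2):
        × closes — contains both q2 and \lnot q2.
All 4 branches close.
Every branch closed, so the premises entail the conclusion.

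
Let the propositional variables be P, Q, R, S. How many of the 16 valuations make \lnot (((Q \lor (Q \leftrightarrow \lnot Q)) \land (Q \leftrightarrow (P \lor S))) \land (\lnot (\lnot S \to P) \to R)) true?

10

Initial set: {T \lnot (((Q \lor (Q \leftrightarrow \lnot Q)) \land (Q \leftrightarrow (P \lor S))) \land (\lnot (\lnot S \to P) \to R))}.
T \lnot (((Q \lor (Q \leftrightarrow \lnot Q)) \land (Q \leftrightarrow (P \lor S))) \land (\lnot (\lnot S \to P) \to R)): β-rule — branch into F ((Q \lor (Q \leftrightarrow \lnot Q)) \land (Q \leftrightarrow (P \lor S)))  //  F (\lnot (\lnot S \to P) \to R).
  branch 1 (add F ((Q \lor (Q \leftrightarrow \lnot Q)) \land (Q \leftrightarrow (P \lor S)))):
    F ((Q \lor (Q \leftrightarrow \lnot Q)) \land (Q \leftrightarrow (P \lor S))): β-rule — branch into F (Q \lor (Q \leftrightarrow \lnot Q))  //  F (Q \leftrightarrow (P \lor S)).
      branch 1.1 (add F (Q \lor (Q \leftrightarrow \lnot Q))):
        F (Q \lor (Q \leftrightarrow \lnot Q)): α-rule — add F Q, F (Q \leftrightarrow \lnot Q).
        F (Q \leftrightarrow \lnot Q): β-rule — branch into T Q, F \lnot Q  //  F Q, T \lnot Q.
          branch 1.1.1 (add T Q, F \lnot Q):
            × closes — contains both Q and \lnot Q.
          branch 1.1.2 (add F Q, T \lnot Q):
            ○ open, literals {Q=F}.
      branch 1.2 (add F (Q \leftrightarrow (P \lor S))):
        F (Q \leftrightarrow (P \lor S)): β-rule — branch into T Q, F (P \lor S)  //  F Q, T (P \lor S).
          branch 1.2.1 (add T Q, F (P \lor S)):
            F (P \lor S): α-rule — add F P, F S.
            ○ open, literals {P=F, Q=T, S=F}.
          branch 1.2.2 (add F Q, T (P \lor S)):
            T (P \lor S): β-rule — branch into T P  //  T S.
              branch 1.2.2.1 (add T P):
                ○ open, literals {P=T, Q=F}.
              branch 1.2.2.2 (add T S):
                ○ open, literals {Q=F, S=T}.
  branch 2 (add F (\lnot (\lnot S \to P) \to R)):
    F (\lnot (\lnot S \to P) \to R): α-rule — add T \lnot (\lnot S \to P), F R.
    T \lnot (\lnot S \to P): α-rule — add T \lnot S, F P.
    ○ open, literals {P=F, R=F, S=F}.
1 branch closed, 5 open.
Each open branch fixes some atoms; the unmentioned ones are free. Counting distinct full assignments: branch {Q=F} (P, R, S) contributes 8 new; branch {P=F, Q=T, S=F} (R) contributes 2 new; branch {P=T, Q=F} (R, S) contributes 0 new; branch {Q=F, S=T} (P, R) contributes 0 new; branch {P=F, R=F, S=F} (Q) contributes 0 new. Total: 10.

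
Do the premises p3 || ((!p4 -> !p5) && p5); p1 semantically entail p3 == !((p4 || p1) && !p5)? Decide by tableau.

No

Initial set: {(p3 || ((!p4 -> !p5) && p5)); p1; !(p3 == !((p4 || p1) && !p5))}.
(p3 || ((!p4 -> !p5) && p5)): β-rule — branch into p3  //  ((!p4 -> !p5) && p5).
  branch 1 (add p3):
    !(p3 == !((p4 || p1) && !p5)): β-rule — branch into p3, !!((p4 || p1) && !p5)  //  !p3, !((p4 || p1) && !p5).
      branch 1.1 (add p3, !!((p4 || p1) && !p5)):
        !!((p4 || p1) && !p5): α-rule — add (p4 || p1), !p5.
        (p4 || p1): β-rule — branch into p4  //  p1.
          branch 1.1.1 (add p4):
            ○ open, literals {p1=true, p3=true, p4=true, p5=false}.
          branch 1.1.2 (add p1):
            ○ open, literals {p1=true, p3=true, p5=false}.
      branch 1.2 (add !p3, !((p4 || p1) && !p5)):
        × closes — contains both p3 and !p3.
  branch 2 (add ((!p4 -> !p5) && p5)):
    ((!p4 -> !p5) && p5): α-rule — add (!p4 -> !p5), p5.
    !(p3 == !((p4 || p1) && !p5)): β-rule — branch into p3, !!((p4 || p1) && !p5)  //  !p3, !((p4 || p1) && !p5).
      branch 2.1 (add p3, !!((p4 || p1) && !p5)):
        !!((p4 || p1) && !p5): α-rule — add (p4 || p1), !p5.
        × closes — contains both p5 and !p5.
      branch 2.2 (add !p3, !((p4 || p1) && !p5)):
        (!p4 -> !p5): β-rule — branch into !!p4  //  !p5.
          branch 2.2.1 (add !!p4):
            !((p4 || p1) && !p5): β-rule — branch into !(p4 || p1)  //  !!p5.
              branch 2.2.1.1 (add !(p4 || p1)):
                !(p4 || p1): α-rule — add !p4, !p1.
                × closes — contains both p4 and !p4.
              branch 2.2.1.2 (add !!p5):
                ○ open, literals {p1=true, p3=false, p4=true, p5=true}.
          branch 2.2.2 (add !p5):
            × closes — contains both p5 and !p5.
4 branches closed, 3 open.
An open branch gives a countermodel: p1=true, p3=true, p4=true, p5=false (unmentioned atoms arbitrary); the premises hold there but the conclusion fails.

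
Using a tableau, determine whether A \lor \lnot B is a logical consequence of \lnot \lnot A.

Yes

Initial set: {\lnot \lnot A; \lnot (A \lor \lnot B)}.
\lnot \lnot A: drop double negation, giving A.
\lnot (A \lor \lnot B): α-rule — add \lnot A, \lnot \lnot B.
× closes — contains both A and \lnot A.
All 1 branch closes.
Every branch closed, so the premises entail the conclusion.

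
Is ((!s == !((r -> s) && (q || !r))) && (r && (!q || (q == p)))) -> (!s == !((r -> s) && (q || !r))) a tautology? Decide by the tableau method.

Valid

Assume the negation and expand:
Initial set: {F (((!s == !((r -> s) && (q || !r))) && (r && (!q || (q == p)))) -> (!s == !((r -> s) && (q || !r))))}.
F (((!s == !((r -> s) && (q || !r))) && (r && (!q || (q == p)))) -> (!s == !((r -> s) && (q || !r)))): α-rule — add T ((!s == !((r -> s) && (q || !r))) && (r && (!q || (q == p)))), F (!s == !((r -> s) && (q || !r))).
T ((!s == !((r -> s) && (q || !r))) && (r && (!q || (q == p)))): α-rule — add T (!s == !((r -> s) && (q || !r))), T (r && (!q || (q == p))).
T (r && (!q || (q == p))): α-rule — add T r, T (!q || (q == p)).
F (!s == !((r -> s) && (q || !r))): β-rule — branch into T !s, F !((r -> s) && (q || !r))  //  F !s, T !((r -> s) && (q || !r)).
  branch 1 (add T !s, F !((r -> s) && (q || !r))):
    F !((r -> s) && (q || !r)): α-rule — add T (r -> s), T (q || !r).
    T (!s == !((r -> s) && (q || !r))): β-rule — branch into T !s, T !((r -> s) && (q || !r))  //  F !s, F !((r -> s) && (q || !r)).
      branch 1.1 (add T !s, T !((r -> s) && (q || !r))):
        T (!q || (q == p)): β-rule — branch into T !q  //  T (q == p).
          branch 1.1.1 (add T !q):
            T (r -> s): β-rule — branch into F r  //  T s.
              branch 1.1.1.1 (add F r):
                × closes — contains both r and !r.
              branch 1.1.1.2 (add T s):
                × closes — contains both s and !s.
          branch 1.1.2 (add T (q == p)):
            T (r -> s): β-rule — branch into F r  //  T s.
              branch 1.1.2.1 (add F r):
                × closes — contains both r and !r.
              branch 1.1.2.2 (add T s):
                × closes — contains both s and !s.
      branch 1.2 (add F !s, F !((r -> s) && (q || !r))):
        × closes — contains both s and !s.
  branch 2 (add F !s, T !((r -> s) && (q || !r))):
    T (!s == !((r -> s) && (q || !r))): β-rule — branch into T !s, T !((r -> s) && (q || !r))  //  F !s, F !((r -> s) && (q || !r)).
      branch 2.1 (add T !s, T !((r -> s) && (q || !r))):
        × closes — contains both s and !s.
      branch 2.2 (add F !s, F !((r -> s) && (q || !r))):
        F !((r -> s) && (q || !r)): α-rule — add T (r -> s), T (q || !r).
        T (!q || (q == p)): β-rule — branch into T !q  //  T (q == p).
          branch 2.2.1 (add T !q):
            T !((r -> s) && (q || !r)): β-rule — branch into F (r -> s)  //  F (q || !r).
              branch 2.2.1.1 (add F (r -> s)):
                F (r -> s): α-rule — add T r, F s.
                × closes — contains both s and !s.
              branch 2.2.1.2 (add F (q || !r)):
                F (q || !r): α-rule — add F q, F !r.
                T (r -> s): β-rule — branch into F r  //  T s.
                  branch 2.2.1.2.1 (add F r):
                    × closes — contains both r and !r.
                  branch 2.2.1.2.2 (add T s):
                    T (q || !r): β-rule — branch into T q  //  T !r.
                      branch 2.2.1.2.2.1 (add T q):
                        × closes — contains both q and !q.
                      branch 2.2.1.2.2.2 (add T !r):
                        × closes — contains both r and !r.
          branch 2.2.2 (add T (q == p)):
            T !((r -> s) && (q || !r)): β-rule — branch into F (r -> s)  //  F (q || !r).
              branch 2.2.2.1 (add F (r -> s)):
                F (r -> s): α-rule — add T r, F s.
                × closes — contains both s and !s.
              branch 2.2.2.2 (add F (q || !r)):
                F (q || !r): α-rule — add F q, F !r.
                T (r -> s): β-rule — branch into F r  //  T s.
                  branch 2.2.2.2.1 (add F r):
                    × closes — contains both r and !r.
                  branch 2.2.2.2.2 (add T s):
                    T (q || !r): β-rule — branch into T q  //  T !r.
                      branch 2.2.2.2.2.1 (add T q):
                        × closes — contains both q and !q.
                      branch 2.2.2.2.2.2 (add T !r):
                        × closes — contains both r and !r.
All 14 branches close.
Every branch closed, so the negation is unsatisfiable and the formula is valid.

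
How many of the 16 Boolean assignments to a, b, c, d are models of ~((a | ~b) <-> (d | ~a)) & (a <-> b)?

Initial set: {(~((a | ~b) <-> (d | ~a)) & (a <-> b))}.
(~((a | ~b) <-> (d | ~a)) & (a <-> b)): α-rule — add ~((a | ~b) <-> (d | ~a)), (a <-> b).
~((a | ~b) <-> (d | ~a)): β-rule — branch into (a | ~b), ~(d | ~a)  //  ~(a | ~b), (d | ~a).
  branch 1 (add (a | ~b), ~(d | ~a)):
    ~(d | ~a): α-rule — add ~d, ~~a.
    (a <-> b): β-rule — branch into a, b  //  ~a, ~b.
      branch 1.1 (add a, b):
        (a | ~b): β-rule — branch into a  //  ~b.
          branch 1.1.1 (add a):
            ○ open, literals {a=1, b=1, d=0}.
          branch 1.1.2 (add ~b):
            × closes — contains both b and ~b.
      branch 1.2 (add ~a, ~b):
        × closes — contains both a and ~a.
  branch 2 (add ~(a | ~b), (d | ~a)):
    ~(a | ~b): α-rule — add ~a, ~~b.
    (a <-> b): β-rule — branch into a, b  //  ~a, ~b.
      branch 2.1 (add a, b):
        × closes — contains both a and ~a.
      branch 2.2 (add ~a, ~b):
        × closes — contains both b and ~b.
4 branches closed, 1 open.
Each open branch fixes some atoms; the unmentioned ones are free. Counting distinct full assignments: branch {a=1, b=1, d=0} (c) contributes 2 new. Total: 2.

2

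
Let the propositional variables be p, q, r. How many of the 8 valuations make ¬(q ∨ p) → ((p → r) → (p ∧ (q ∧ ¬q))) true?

6

Initial set: {(¬(q ∨ p) → ((p → r) → (p ∧ (q ∧ ¬q))))}.
(¬(q ∨ p) → ((p → r) → (p ∧ (q ∧ ¬q)))): β-rule — branch into ¬¬(q ∨ p)  //  ((p → r) → (p ∧ (q ∧ ¬q))).
  branch 1 (add ¬¬(q ∨ p)):
    ¬¬(q ∨ p): β-rule — branch into q  //  p.
      branch 1.1 (add q):
        ○ open, literals {q=true}.
      branch 1.2 (add p):
        ○ open, literals {p=true}.
  branch 2 (add ((p → r) → (p ∧ (q ∧ ¬q)))):
    ((p → r) → (p ∧ (q ∧ ¬q))): β-rule — branch into ¬(p → r)  //  (p ∧ (q ∧ ¬q)).
      branch 2.1 (add ¬(p → r)):
        ¬(p → r): α-rule — add p, ¬r.
        ○ open, literals {p=true, r=false}.
      branch 2.2 (add (p ∧ (q ∧ ¬q))):
        (p ∧ (q ∧ ¬q)): α-rule — add p, (q ∧ ¬q).
        (q ∧ ¬q): α-rule — add q, ¬q.
        × closes — contains both q and ¬q.
1 branch closed, 3 open.
Each open branch fixes some atoms; the unmentioned ones are free. Counting distinct full assignments: branch {q=true} (p, r) contributes 4 new; branch {p=true} (q, r) contributes 2 new; branch {p=true, r=false} (q) contributes 0 new. Total: 6.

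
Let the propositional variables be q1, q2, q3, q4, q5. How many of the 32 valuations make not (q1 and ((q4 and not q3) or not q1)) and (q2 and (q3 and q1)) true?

Initial set: {(not (q1 and ((q4 and not q3) or not q1)) and (q2 and (q3 and q1)))}.
(not (q1 and ((q4 and not q3) or not q1)) and (q2 and (q3 and q1))): α-rule — add not (q1 and ((q4 and not q3) or not q1)), (q2 and (q3 and q1)).
(q2 and (q3 and q1)): α-rule — add q2, (q3 and q1).
(q3 and q1): α-rule — add q3, q1.
not (q1 and ((q4 and not q3) or not q1)): β-rule — branch into not q1  //  not ((q4 and not q3) or not q1).
  branch 1 (add not q1):
    × closes — contains both q1 and not q1.
  branch 2 (add not ((q4 and not q3) or not q1)):
    not ((q4 and not q3) or not q1): α-rule — add not (q4 and not q3), not not q1.
    not (q4 and not q3): β-rule — branch into not q4  //  not not q3.
      branch 2.1 (add not q4):
        ○ open, literals {q1=true, q2=true, q3=true, q4=false}.
      branch 2.2 (add not not q3):
        ○ open, literals {q1=true, q2=true, q3=true}.
1 branch closed, 2 open.
Each open branch fixes some atoms; the unmentioned ones are free. Counting distinct full assignments: branch {q1=true, q2=true, q3=true, q4=false} (q5) contributes 2 new; branch {q1=true, q2=true, q3=true} (q4, q5) contributes 2 new. Total: 4.

4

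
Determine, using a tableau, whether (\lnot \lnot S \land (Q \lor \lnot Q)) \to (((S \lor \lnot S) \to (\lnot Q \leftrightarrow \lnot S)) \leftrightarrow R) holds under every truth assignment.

Not valid

Assume the negation and expand:
Initial set: {\lnot ((\lnot \lnot S \land (Q \lor \lnot Q)) \to (((S \lor \lnot S) \to (\lnot Q \leftrightarrow \lnot S)) \leftrightarrow R))}.
\lnot ((\lnot \lnot S \land (Q \lor \lnot Q)) \to (((S \lor \lnot S) \to (\lnot Q \leftrightarrow \lnot S)) \leftrightarrow R)): α-rule — add (\lnot \lnot S \land (Q \lor \lnot Q)), \lnot (((S \lor \lnot S) \to (\lnot Q \leftrightarrow \lnot S)) \leftrightarrow R).
(\lnot \lnot S \land (Q \lor \lnot Q)): α-rule — add \lnot \lnot S, (Q \lor \lnot Q).
\lnot \lnot S: drop double negation, giving S.
\lnot (((S \lor \lnot S) \to (\lnot Q \leftrightarrow \lnot S)) \leftrightarrow R): β-rule — branch into ((S \lor \lnot S) \to (\lnot Q \leftrightarrow \lnot S)), \lnot R  //  \lnot ((S \lor \lnot S) \to (\lnot Q \leftrightarrow \lnot S)), R.
  branch 1 (add ((S \lor \lnot S) \to (\lnot Q \leftrightarrow \lnot S)), \lnot R):
    (Q \lor \lnot Q): β-rule — branch into Q  //  \lnot Q.
      branch 1.1 (add Q):
        ((S \lor \lnot S) \to (\lnot Q \leftrightarrow \lnot S)): β-rule — branch into \lnot (S \lor \lnot S)  //  (\lnot Q \leftrightarrow \lnot S).
          branch 1.1.1 (add \lnot (S \lor \lnot S)):
            \lnot (S \lor \lnot S): α-rule — add \lnot S, \lnot \lnot S.
            × closes — contains both S and \lnot S.
          branch 1.1.2 (add (\lnot Q \leftrightarrow \lnot S)):
            (\lnot Q \leftrightarrow \lnot S): β-rule — branch into \lnot Q, \lnot S  //  \lnot \lnot Q, \lnot \lnot S.
              branch 1.1.2.1 (add \lnot Q, \lnot S):
                × closes — contains both Q and \lnot Q.
              branch 1.1.2.2 (add \lnot \lnot Q, \lnot \lnot S):
                ○ open, literals {Q=T, R=F, S=T}.
      branch 1.2 (add \lnot Q):
        ((S \lor \lnot S) \to (\lnot Q \leftrightarrow \lnot S)): β-rule — branch into \lnot (S \lor \lnot S)  //  (\lnot Q \leftrightarrow \lnot S).
          branch 1.2.1 (add \lnot (S \lor \lnot S)):
            \lnot (S \lor \lnot S): α-rule — add \lnot S, \lnot \lnot S.
            × closes — contains both S and \lnot S.
          branch 1.2.2 (add (\lnot Q \leftrightarrow \lnot S)):
            (\lnot Q \leftrightarrow \lnot S): β-rule — branch into \lnot Q, \lnot S  //  \lnot \lnot Q, \lnot \lnot S.
              branch 1.2.2.1 (add \lnot Q, \lnot S):
                × closes — contains both S and \lnot S.
              branch 1.2.2.2 (add \lnot \lnot Q, \lnot \lnot S):
                × closes — contains both Q and \lnot Q.
  branch 2 (add \lnot ((S \lor \lnot S) \to (\lnot Q \leftrightarrow \lnot S)), R):
    \lnot ((S \lor \lnot S) \to (\lnot Q \leftrightarrow \lnot S)): α-rule — add (S \lor \lnot S), \lnot (\lnot Q \leftrightarrow \lnot S).
    (Q \lor \lnot Q): β-rule — branch into Q  //  \lnot Q.
      branch 2.1 (add Q):
        (S \lor \lnot S): β-rule — branch into S  //  \lnot S.
          branch 2.1.1 (add S):
            \lnot (\lnot Q \leftrightarrow \lnot S): β-rule — branch into \lnot Q, \lnot \lnot S  //  \lnot \lnot Q, \lnot S.
              branch 2.1.1.1 (add \lnot Q, \lnot \lnot S):
                × closes — contains both Q and \lnot Q.
              branch 2.1.1.2 (add \lnot \lnot Q, \lnot S):
                × closes — contains both S and \lnot S.
          branch 2.1.2 (add \lnot S):
            × closes — contains both S and \lnot S.
      branch 2.2 (add \lnot Q):
        (S \lor \lnot S): β-rule — branch into S  //  \lnot S.
          branch 2.2.1 (add S):
            \lnot (\lnot Q \leftrightarrow \lnot S): β-rule — branch into \lnot Q, \lnot \lnot S  //  \lnot \lnot Q, \lnot S.
              branch 2.2.1.1 (add \lnot Q, \lnot \lnot S):
                ○ open, literals {Q=F, R=T, S=T}.
              branch 2.2.1.2 (add \lnot \lnot Q, \lnot S):
                × closes — contains both Q and \lnot Q.
          branch 2.2.2 (add \lnot S):
            × closes — contains both S and \lnot S.
10 branches closed, 2 open.
An open branch gives a countermodel: Q=T, R=F, S=T (unmentioned atoms arbitrary); under it the original formula is false.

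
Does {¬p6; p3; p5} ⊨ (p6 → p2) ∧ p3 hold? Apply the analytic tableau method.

Yes

Initial set: {T ¬p6; T p3; T p5; F ((p6 → p2) ∧ p3)}.
F ((p6 → p2) ∧ p3): β-rule — branch into F (p6 → p2)  //  F p3.
  branch 1 (add F (p6 → p2)):
    F (p6 → p2): α-rule — add T p6, F p2.
    × closes — contains both p6 and ¬p6.
  branch 2 (add F p3):
    × closes — contains both p3 and ¬p3.
All 2 branches close.
Every branch closed, so the premises entail the conclusion.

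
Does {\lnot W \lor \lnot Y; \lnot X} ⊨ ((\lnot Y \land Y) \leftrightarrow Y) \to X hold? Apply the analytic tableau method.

No

Initial set: {T (\lnot W \lor \lnot Y); T \lnot X; F (((\lnot Y \land Y) \leftrightarrow Y) \to X)}.
F (((\lnot Y \land Y) \leftrightarrow Y) \to X): α-rule — add T ((\lnot Y \land Y) \leftrightarrow Y), F X.
T (\lnot W \lor \lnot Y): β-rule — branch into T \lnot W  //  T \lnot Y.
  branch 1 (add T \lnot W):
    T ((\lnot Y \land Y) \leftrightarrow Y): β-rule — branch into T (\lnot Y \land Y), T Y  //  F (\lnot Y \land Y), F Y.
      branch 1.1 (add T (\lnot Y \land Y), T Y):
        T (\lnot Y \land Y): α-rule — add T \lnot Y, T Y.
        × closes — contains both Y and \lnot Y.
      branch 1.2 (add F (\lnot Y \land Y), F Y):
        F (\lnot Y \land Y): β-rule — branch into F \lnot Y  //  F Y.
          branch 1.2.1 (add F \lnot Y):
            × closes — contains both Y and \lnot Y.
          branch 1.2.2 (add F Y):
            ○ open, literals {W=0, X=0, Y=0}.
  branch 2 (add T \lnot Y):
    T ((\lnot Y \land Y) \leftrightarrow Y): β-rule — branch into T (\lnot Y \land Y), T Y  //  F (\lnot Y \land Y), F Y.
      branch 2.1 (add T (\lnot Y \land Y), T Y):
        × closes — contains both Y and \lnot Y.
      branch 2.2 (add F (\lnot Y \land Y), F Y):
        F (\lnot Y \land Y): β-rule — branch into F \lnot Y  //  F Y.
          branch 2.2.1 (add F \lnot Y):
            × closes — contains both Y and \lnot Y.
          branch 2.2.2 (add F Y):
            ○ open, literals {X=0, Y=0}.
4 branches closed, 2 open.
An open branch gives a countermodel: W=0, X=0, Y=0 (unmentioned atoms arbitrary); the premises hold there but the conclusion fails.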